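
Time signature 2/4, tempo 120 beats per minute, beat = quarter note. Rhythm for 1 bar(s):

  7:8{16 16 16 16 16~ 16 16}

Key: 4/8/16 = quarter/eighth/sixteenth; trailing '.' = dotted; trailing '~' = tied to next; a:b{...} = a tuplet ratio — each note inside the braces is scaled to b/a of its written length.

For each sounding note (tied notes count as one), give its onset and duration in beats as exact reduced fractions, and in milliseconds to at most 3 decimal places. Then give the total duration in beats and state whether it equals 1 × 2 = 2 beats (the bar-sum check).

1) 0.0ms=0b +142.857ms=2/7b
2) 142.857ms=2/7b +142.857ms=2/7b
3) 285.714ms=4/7b +142.857ms=2/7b
4) 428.571ms=6/7b +142.857ms=2/7b
5) 571.429ms=8/7b +285.714ms=4/7b
6) 857.143ms=12/7b +142.857ms=2/7b
Σ=2b of 2 (120bpm 2/4) — PASS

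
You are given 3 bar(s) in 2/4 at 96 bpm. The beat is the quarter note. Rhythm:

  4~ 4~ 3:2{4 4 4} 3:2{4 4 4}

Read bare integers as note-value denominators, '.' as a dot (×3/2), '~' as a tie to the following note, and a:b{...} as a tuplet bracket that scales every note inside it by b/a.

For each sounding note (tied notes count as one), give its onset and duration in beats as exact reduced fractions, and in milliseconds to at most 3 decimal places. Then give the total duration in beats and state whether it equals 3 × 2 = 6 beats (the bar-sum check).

1) 0.0ms=0b +1666.667ms=8/3b
2) 1666.667ms=8/3b +416.667ms=2/3b
3) 2083.333ms=10/3b +416.667ms=2/3b
4) 2500.0ms=4b +416.667ms=2/3b
5) 2916.667ms=14/3b +416.667ms=2/3b
6) 3333.333ms=16/3b +416.667ms=2/3b
Σ=6b of 6 (96bpm 2/4) — PASS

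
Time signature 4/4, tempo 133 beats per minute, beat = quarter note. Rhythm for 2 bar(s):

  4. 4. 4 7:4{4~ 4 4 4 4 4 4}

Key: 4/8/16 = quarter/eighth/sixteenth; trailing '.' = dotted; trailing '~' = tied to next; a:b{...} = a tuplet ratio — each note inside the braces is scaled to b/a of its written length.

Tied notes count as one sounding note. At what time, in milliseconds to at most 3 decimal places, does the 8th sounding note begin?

1. 0.0ms @ 0 + 676.692ms (3/2)
2. 676.692ms @ 3/2 + 676.692ms (3/2)
3. 1353.383ms @ 3 + 451.128ms (1)
4. 1804.511ms @ 4 + 515.575ms (8/7)
5. 2320.086ms @ 36/7 + 257.787ms (4/7)
6. 2577.873ms @ 40/7 + 257.787ms (4/7)
7. 2835.661ms @ 44/7 + 257.787ms (4/7)
8. 3093.448ms @ 48/7 + 257.787ms (4/7)
9. 3351.235ms @ 52/7 + 257.787ms (4/7)

note 8 onset = 48/7b = 3093.448ms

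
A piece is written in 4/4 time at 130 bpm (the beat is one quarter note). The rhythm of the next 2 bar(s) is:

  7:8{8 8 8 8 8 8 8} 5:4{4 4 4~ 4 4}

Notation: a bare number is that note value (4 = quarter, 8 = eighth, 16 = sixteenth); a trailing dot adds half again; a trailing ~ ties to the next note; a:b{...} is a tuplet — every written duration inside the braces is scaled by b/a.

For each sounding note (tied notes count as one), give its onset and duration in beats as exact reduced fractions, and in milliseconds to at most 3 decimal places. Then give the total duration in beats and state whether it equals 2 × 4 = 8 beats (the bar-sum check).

1) 0.0ms=0b +263.736ms=4/7b
2) 263.736ms=4/7b +263.736ms=4/7b
3) 527.473ms=8/7b +263.736ms=4/7b
4) 791.209ms=12/7b +263.736ms=4/7b
5) 1054.945ms=16/7b +263.736ms=4/7b
6) 1318.681ms=20/7b +263.736ms=4/7b
7) 1582.418ms=24/7b +263.736ms=4/7b
8) 1846.154ms=4b +369.231ms=4/5b
9) 2215.385ms=24/5b +369.231ms=4/5b
10) 2584.615ms=28/5b +738.462ms=8/5b
11) 3323.077ms=36/5b +369.231ms=4/5b
Σ=8b of 8 (130bpm 4/4) — PASS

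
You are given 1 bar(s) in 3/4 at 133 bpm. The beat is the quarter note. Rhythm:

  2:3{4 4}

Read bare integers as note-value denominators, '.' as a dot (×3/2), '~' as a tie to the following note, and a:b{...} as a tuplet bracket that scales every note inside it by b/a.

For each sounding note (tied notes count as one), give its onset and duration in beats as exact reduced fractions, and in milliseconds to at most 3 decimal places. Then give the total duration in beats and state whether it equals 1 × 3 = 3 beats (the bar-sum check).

1) 0.0ms=0b +676.692ms=3/2b
2) 676.692ms=3/2b +676.692ms=3/2b
Σ=3b of 3 (133bpm 3/4) — PASS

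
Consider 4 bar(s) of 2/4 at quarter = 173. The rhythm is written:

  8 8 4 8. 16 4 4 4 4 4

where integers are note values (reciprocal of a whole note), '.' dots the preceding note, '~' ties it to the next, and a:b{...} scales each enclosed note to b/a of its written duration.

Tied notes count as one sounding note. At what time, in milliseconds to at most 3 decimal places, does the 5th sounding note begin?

1. 0.0ms @ 0 + 173.41ms (1/2)
2. 173.41ms @ 1/2 + 173.41ms (1/2)
3. 346.821ms @ 1 + 346.821ms (1)
4. 693.642ms @ 2 + 260.116ms (3/4)
5. 953.757ms @ 11/4 + 86.705ms (1/4)
6. 1040.462ms @ 3 + 346.821ms (1)
7. 1387.283ms @ 4 + 346.821ms (1)
8. 1734.104ms @ 5 + 346.821ms (1)
9. 2080.925ms @ 6 + 346.821ms (1)
10. 2427.746ms @ 7 + 346.821ms (1)

note 5 onset = 11/4b = 953.757ms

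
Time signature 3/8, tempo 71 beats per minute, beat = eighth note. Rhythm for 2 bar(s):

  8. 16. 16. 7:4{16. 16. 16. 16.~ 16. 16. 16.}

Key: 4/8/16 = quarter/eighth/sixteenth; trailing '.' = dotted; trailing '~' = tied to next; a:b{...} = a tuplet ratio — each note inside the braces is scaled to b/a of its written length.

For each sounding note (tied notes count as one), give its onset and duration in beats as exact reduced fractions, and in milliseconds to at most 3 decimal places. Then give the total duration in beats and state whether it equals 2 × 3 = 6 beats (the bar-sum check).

1) 0.0ms=0b +1267.606ms=3/2b
2) 1267.606ms=3/2b +633.803ms=3/4b
3) 1901.408ms=9/4b +633.803ms=3/4b
4) 2535.211ms=3b +362.173ms=3/7b
5) 2897.384ms=24/7b +362.173ms=3/7b
6) 3259.557ms=27/7b +362.173ms=3/7b
7) 3621.73ms=30/7b +724.346ms=6/7b
8) 4346.076ms=36/7b +362.173ms=3/7b
9) 4708.249ms=39/7b +362.173ms=3/7b
Σ=6b of 6 (71bpm 3/8) — PASS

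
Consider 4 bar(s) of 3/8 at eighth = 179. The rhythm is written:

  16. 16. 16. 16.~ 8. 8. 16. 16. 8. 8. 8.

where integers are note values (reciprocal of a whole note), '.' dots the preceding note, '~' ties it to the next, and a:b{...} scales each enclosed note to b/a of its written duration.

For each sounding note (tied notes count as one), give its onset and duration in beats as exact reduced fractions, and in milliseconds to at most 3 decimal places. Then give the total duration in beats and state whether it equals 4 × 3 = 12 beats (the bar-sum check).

1) 0.0ms=0b +251.397ms=3/4b
2) 251.397ms=3/4b +251.397ms=3/4b
3) 502.793ms=3/2b +251.397ms=3/4b
4) 754.19ms=9/4b +754.19ms=9/4b
5) 1508.38ms=9/2b +502.793ms=3/2b
6) 2011.173ms=6b +251.397ms=3/4b
7) 2262.57ms=27/4b +251.397ms=3/4b
8) 2513.966ms=15/2b +502.793ms=3/2b
9) 3016.76ms=9b +502.793ms=3/2b
10) 3519.553ms=21/2b +502.793ms=3/2b
Σ=12b of 12 (179bpm 3/8) — PASS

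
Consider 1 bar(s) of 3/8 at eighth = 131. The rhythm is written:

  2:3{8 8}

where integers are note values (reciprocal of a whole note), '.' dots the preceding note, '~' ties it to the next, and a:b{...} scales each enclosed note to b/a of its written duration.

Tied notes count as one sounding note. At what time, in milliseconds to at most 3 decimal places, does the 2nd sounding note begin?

note 2 onset = 3/2b = 687.023ms

1. 0.0ms @ 0 + 687.023ms (3/2)
2. 687.023ms @ 3/2 + 687.023ms (3/2)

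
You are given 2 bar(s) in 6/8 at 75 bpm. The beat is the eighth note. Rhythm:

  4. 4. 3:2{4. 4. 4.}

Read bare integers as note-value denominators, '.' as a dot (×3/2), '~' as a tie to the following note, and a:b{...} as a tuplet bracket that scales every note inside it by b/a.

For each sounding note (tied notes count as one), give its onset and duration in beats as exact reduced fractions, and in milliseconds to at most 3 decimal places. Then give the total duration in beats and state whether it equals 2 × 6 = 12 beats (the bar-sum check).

1) 0.0ms=0b +2400.0ms=3b
2) 2400.0ms=3b +2400.0ms=3b
3) 4800.0ms=6b +1600.0ms=2b
4) 6400.0ms=8b +1600.0ms=2b
5) 8000.0ms=10b +1600.0ms=2b
Σ=12b of 12 (75bpm 6/8) — PASS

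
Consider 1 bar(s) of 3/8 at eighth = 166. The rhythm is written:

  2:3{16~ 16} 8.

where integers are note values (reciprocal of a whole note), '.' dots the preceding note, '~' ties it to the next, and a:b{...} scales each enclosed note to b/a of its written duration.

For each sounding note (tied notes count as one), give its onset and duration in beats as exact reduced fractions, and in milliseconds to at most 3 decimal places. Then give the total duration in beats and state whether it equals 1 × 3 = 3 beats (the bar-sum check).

1) 0.0ms=0b +542.169ms=3/2b
2) 542.169ms=3/2b +542.169ms=3/2b
Σ=3b of 3 (166bpm 3/8) — PASS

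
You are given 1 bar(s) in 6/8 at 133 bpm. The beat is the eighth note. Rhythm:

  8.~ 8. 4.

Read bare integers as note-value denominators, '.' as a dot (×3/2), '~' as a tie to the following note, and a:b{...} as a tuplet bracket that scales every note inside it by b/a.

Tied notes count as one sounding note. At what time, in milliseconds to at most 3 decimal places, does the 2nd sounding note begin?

1. 0.0ms @ 0 + 1353.383ms (3)
2. 1353.383ms @ 3 + 1353.383ms (3)

note 2 onset = 3b = 1353.383ms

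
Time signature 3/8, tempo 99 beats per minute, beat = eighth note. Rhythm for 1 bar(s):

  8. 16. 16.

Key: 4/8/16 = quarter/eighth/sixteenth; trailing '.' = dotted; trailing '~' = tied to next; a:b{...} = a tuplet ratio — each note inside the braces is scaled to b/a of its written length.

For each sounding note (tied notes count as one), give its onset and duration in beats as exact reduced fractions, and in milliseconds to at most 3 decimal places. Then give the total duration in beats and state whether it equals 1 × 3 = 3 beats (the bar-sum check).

1) 0.0ms=0b +909.091ms=3/2b
2) 909.091ms=3/2b +454.545ms=3/4b
3) 1363.636ms=9/4b +454.545ms=3/4b
Σ=3b of 3 (99bpm 3/8) — PASS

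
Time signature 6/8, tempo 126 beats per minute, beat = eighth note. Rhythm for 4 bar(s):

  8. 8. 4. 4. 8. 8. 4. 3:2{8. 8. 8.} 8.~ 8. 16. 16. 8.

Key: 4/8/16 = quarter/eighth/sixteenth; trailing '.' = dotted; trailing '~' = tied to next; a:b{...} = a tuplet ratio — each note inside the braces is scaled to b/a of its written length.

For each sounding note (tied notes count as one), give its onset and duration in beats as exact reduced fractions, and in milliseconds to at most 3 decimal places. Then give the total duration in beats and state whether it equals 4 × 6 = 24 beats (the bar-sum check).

1) 0.0ms=0b +714.286ms=3/2b
2) 714.286ms=3/2b +714.286ms=3/2b
3) 1428.571ms=3b +1428.571ms=3b
4) 2857.143ms=6b +1428.571ms=3b
5) 4285.714ms=9b +714.286ms=3/2b
6) 5000.0ms=21/2b +714.286ms=3/2b
7) 5714.286ms=12b +1428.571ms=3b
8) 7142.857ms=15b +476.19ms=1b
9) 7619.048ms=16b +476.19ms=1b
10) 8095.238ms=17b +476.19ms=1b
11) 8571.429ms=18b +1428.571ms=3b
12) 10000.0ms=21b +357.143ms=3/4b
13) 10357.143ms=87/4b +357.143ms=3/4b
14) 10714.286ms=45/2b +714.286ms=3/2b
Σ=24b of 24 (126bpm 6/8) — PASS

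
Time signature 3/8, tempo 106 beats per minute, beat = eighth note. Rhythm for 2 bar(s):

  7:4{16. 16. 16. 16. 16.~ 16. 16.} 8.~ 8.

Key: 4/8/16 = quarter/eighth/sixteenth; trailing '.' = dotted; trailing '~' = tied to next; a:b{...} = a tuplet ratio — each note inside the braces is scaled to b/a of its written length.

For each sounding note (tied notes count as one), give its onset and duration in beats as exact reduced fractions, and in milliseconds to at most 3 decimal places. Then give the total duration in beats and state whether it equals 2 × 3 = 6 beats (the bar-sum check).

1) 0.0ms=0b +242.588ms=3/7b
2) 242.588ms=3/7b +242.588ms=3/7b
3) 485.175ms=6/7b +242.588ms=3/7b
4) 727.763ms=9/7b +242.588ms=3/7b
5) 970.35ms=12/7b +485.175ms=6/7b
6) 1455.526ms=18/7b +242.588ms=3/7b
7) 1698.113ms=3b +1698.113ms=3b
Σ=6b of 6 (106bpm 3/8) — PASS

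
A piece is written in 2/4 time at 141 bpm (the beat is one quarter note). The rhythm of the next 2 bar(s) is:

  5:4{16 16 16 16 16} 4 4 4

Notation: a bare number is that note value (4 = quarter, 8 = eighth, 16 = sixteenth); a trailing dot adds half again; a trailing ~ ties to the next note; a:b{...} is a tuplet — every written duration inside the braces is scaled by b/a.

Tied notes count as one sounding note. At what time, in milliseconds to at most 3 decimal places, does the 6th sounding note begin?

note 6 onset = 1b = 425.532ms

1. 0.0ms @ 0 + 85.106ms (1/5)
2. 85.106ms @ 1/5 + 85.106ms (1/5)
3. 170.213ms @ 2/5 + 85.106ms (1/5)
4. 255.319ms @ 3/5 + 85.106ms (1/5)
5. 340.426ms @ 4/5 + 85.106ms (1/5)
6. 425.532ms @ 1 + 425.532ms (1)
7. 851.064ms @ 2 + 425.532ms (1)
8. 1276.596ms @ 3 + 425.532ms (1)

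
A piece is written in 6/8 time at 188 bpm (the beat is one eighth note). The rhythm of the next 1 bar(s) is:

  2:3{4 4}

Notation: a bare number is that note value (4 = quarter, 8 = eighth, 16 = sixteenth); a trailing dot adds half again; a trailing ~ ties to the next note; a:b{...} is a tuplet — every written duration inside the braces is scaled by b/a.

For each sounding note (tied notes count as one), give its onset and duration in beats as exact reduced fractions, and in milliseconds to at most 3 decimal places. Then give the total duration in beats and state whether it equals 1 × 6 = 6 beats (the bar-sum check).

1) 0.0ms=0b +957.447ms=3b
2) 957.447ms=3b +957.447ms=3b
Σ=6b of 6 (188bpm 6/8) — PASS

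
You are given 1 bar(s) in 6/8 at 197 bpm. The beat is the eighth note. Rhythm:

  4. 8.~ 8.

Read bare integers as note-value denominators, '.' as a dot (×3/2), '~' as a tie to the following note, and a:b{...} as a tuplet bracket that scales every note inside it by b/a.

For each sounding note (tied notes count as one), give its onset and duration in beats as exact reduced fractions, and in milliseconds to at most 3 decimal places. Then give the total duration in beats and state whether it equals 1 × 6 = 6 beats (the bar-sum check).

1) 0.0ms=0b +913.706ms=3b
2) 913.706ms=3b +913.706ms=3b
Σ=6b of 6 (197bpm 6/8) — PASS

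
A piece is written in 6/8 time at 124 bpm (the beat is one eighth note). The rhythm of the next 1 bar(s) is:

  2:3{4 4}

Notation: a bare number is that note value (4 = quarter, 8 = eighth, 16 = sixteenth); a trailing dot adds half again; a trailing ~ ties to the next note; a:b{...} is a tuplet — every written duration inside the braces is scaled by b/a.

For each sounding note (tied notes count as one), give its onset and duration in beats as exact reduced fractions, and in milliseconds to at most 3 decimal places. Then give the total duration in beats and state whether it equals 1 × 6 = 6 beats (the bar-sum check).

1) 0.0ms=0b +1451.613ms=3b
2) 1451.613ms=3b +1451.613ms=3b
Σ=6b of 6 (124bpm 6/8) — PASS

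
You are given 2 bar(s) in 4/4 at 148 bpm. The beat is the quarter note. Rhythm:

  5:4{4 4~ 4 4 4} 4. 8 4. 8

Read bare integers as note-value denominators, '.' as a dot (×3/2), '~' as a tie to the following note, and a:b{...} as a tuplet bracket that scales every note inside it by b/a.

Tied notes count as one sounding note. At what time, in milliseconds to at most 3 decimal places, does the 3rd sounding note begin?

1. 0.0ms @ 0 + 324.324ms (4/5)
2. 324.324ms @ 4/5 + 648.649ms (8/5)
3. 972.973ms @ 12/5 + 324.324ms (4/5)
4. 1297.297ms @ 16/5 + 324.324ms (4/5)
5. 1621.622ms @ 4 + 608.108ms (3/2)
6. 2229.73ms @ 11/2 + 202.703ms (1/2)
7. 2432.432ms @ 6 + 608.108ms (3/2)
8. 3040.541ms @ 15/2 + 202.703ms (1/2)

note 3 onset = 12/5b = 972.973ms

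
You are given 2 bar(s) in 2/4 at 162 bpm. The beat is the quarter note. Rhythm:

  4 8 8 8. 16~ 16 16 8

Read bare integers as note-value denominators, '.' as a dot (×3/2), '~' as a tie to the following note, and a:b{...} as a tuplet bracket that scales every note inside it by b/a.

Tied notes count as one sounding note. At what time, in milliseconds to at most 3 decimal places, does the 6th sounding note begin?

note 6 onset = 13/4b = 1203.704ms

1. 0.0ms @ 0 + 370.37ms (1)
2. 370.37ms @ 1 + 185.185ms (1/2)
3. 555.556ms @ 3/2 + 185.185ms (1/2)
4. 740.741ms @ 2 + 277.778ms (3/4)
5. 1018.519ms @ 11/4 + 185.185ms (1/2)
6. 1203.704ms @ 13/4 + 92.593ms (1/4)
7. 1296.296ms @ 7/2 + 185.185ms (1/2)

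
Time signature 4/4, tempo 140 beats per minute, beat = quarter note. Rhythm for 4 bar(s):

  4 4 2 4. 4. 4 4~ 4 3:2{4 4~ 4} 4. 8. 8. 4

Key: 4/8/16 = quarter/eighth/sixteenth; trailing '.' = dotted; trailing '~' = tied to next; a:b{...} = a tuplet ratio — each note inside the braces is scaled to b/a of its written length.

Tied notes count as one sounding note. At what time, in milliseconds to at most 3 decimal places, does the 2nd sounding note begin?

note 2 onset = 1b = 428.571ms

1. 0.0ms @ 0 + 428.571ms (1)
2. 428.571ms @ 1 + 428.571ms (1)
3. 857.143ms @ 2 + 857.143ms (2)
4. 1714.286ms @ 4 + 642.857ms (3/2)
5. 2357.143ms @ 11/2 + 642.857ms (3/2)
6. 3000.0ms @ 7 + 428.571ms (1)
7. 3428.571ms @ 8 + 857.143ms (2)
8. 4285.714ms @ 10 + 285.714ms (2/3)
9. 4571.429ms @ 32/3 + 571.429ms (4/3)
10. 5142.857ms @ 12 + 642.857ms (3/2)
11. 5785.714ms @ 27/2 + 321.429ms (3/4)
12. 6107.143ms @ 57/4 + 321.429ms (3/4)
13. 6428.571ms @ 15 + 428.571ms (1)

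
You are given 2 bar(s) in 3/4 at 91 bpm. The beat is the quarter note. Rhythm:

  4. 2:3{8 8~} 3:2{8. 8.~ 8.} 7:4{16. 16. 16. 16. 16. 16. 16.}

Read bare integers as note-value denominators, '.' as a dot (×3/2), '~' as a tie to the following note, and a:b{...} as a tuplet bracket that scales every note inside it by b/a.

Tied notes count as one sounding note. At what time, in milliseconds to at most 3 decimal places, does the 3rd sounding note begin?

1. 0.0ms @ 0 + 989.011ms (3/2)
2. 989.011ms @ 3/2 + 494.505ms (3/4)
3. 1483.516ms @ 9/4 + 824.176ms (5/4)
4. 2307.692ms @ 7/2 + 659.341ms (1)
5. 2967.033ms @ 9/2 + 141.287ms (3/14)
6. 3108.32ms @ 33/7 + 141.287ms (3/14)
7. 3249.608ms @ 69/14 + 141.287ms (3/14)
8. 3390.895ms @ 36/7 + 141.287ms (3/14)
9. 3532.182ms @ 75/14 + 141.287ms (3/14)
10. 3673.469ms @ 39/7 + 141.287ms (3/14)
11. 3814.757ms @ 81/14 + 141.287ms (3/14)

note 3 onset = 9/4b = 1483.516ms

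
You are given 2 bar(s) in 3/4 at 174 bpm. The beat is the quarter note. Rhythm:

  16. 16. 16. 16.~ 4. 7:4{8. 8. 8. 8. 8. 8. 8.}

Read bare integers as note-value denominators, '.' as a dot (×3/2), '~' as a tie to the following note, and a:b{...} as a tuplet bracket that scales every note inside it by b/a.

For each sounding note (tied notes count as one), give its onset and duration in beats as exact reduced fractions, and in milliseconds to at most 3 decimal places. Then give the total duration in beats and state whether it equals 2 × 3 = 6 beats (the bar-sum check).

1) 0.0ms=0b +129.31ms=3/8b
2) 129.31ms=3/8b +129.31ms=3/8b
3) 258.621ms=3/4b +129.31ms=3/8b
4) 387.931ms=9/8b +646.552ms=15/8b
5) 1034.483ms=3b +147.783ms=3/7b
6) 1182.266ms=24/7b +147.783ms=3/7b
7) 1330.049ms=27/7b +147.783ms=3/7b
8) 1477.833ms=30/7b +147.783ms=3/7b
9) 1625.616ms=33/7b +147.783ms=3/7b
10) 1773.399ms=36/7b +147.783ms=3/7b
11) 1921.182ms=39/7b +147.783ms=3/7b
Σ=6b of 6 (174bpm 3/4) — PASS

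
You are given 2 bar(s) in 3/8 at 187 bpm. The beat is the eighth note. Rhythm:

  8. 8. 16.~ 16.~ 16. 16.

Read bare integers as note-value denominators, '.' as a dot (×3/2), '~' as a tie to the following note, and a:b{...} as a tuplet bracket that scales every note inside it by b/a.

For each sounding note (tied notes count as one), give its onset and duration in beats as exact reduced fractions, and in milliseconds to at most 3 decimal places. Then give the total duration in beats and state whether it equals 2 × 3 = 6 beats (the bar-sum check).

1) 0.0ms=0b +481.283ms=3/2b
2) 481.283ms=3/2b +481.283ms=3/2b
3) 962.567ms=3b +721.925ms=9/4b
4) 1684.492ms=21/4b +240.642ms=3/4b
Σ=6b of 6 (187bpm 3/8) — PASS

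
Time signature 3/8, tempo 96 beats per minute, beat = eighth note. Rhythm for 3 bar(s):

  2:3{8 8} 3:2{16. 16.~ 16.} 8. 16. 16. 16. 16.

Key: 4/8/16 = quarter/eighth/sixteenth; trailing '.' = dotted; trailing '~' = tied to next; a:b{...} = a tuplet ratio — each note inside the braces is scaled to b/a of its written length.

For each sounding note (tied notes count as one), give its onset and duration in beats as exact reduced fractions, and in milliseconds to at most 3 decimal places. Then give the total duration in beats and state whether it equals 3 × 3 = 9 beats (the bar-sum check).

1) 0.0ms=0b +937.5ms=3/2b
2) 937.5ms=3/2b +937.5ms=3/2b
3) 1875.0ms=3b +312.5ms=1/2b
4) 2187.5ms=7/2b +625.0ms=1b
5) 2812.5ms=9/2b +937.5ms=3/2b
6) 3750.0ms=6b +468.75ms=3/4b
7) 4218.75ms=27/4b +468.75ms=3/4b
8) 4687.5ms=15/2b +468.75ms=3/4b
9) 5156.25ms=33/4b +468.75ms=3/4b
Σ=9b of 9 (96bpm 3/8) — PASS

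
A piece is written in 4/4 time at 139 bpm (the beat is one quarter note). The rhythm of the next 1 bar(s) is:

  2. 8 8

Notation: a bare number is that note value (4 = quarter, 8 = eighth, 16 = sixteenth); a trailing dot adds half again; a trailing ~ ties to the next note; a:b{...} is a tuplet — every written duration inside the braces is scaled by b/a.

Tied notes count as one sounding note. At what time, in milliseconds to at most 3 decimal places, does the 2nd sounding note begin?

note 2 onset = 3b = 1294.964ms

1. 0.0ms @ 0 + 1294.964ms (3)
2. 1294.964ms @ 3 + 215.827ms (1/2)
3. 1510.791ms @ 7/2 + 215.827ms (1/2)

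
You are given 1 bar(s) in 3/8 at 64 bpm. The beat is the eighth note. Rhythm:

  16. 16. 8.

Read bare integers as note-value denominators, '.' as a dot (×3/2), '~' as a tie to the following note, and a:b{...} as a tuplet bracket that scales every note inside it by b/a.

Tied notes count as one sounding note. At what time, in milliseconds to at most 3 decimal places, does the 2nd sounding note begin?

1. 0.0ms @ 0 + 703.125ms (3/4)
2. 703.125ms @ 3/4 + 703.125ms (3/4)
3. 1406.25ms @ 3/2 + 1406.25ms (3/2)

note 2 onset = 3/4b = 703.125ms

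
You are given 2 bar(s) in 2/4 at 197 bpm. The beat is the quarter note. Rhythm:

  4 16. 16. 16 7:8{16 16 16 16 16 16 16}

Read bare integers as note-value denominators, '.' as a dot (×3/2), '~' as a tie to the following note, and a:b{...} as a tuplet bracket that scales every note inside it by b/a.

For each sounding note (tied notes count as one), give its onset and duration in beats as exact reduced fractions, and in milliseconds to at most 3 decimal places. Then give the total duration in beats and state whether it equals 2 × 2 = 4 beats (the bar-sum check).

1) 0.0ms=0b +304.569ms=1b
2) 304.569ms=1b +114.213ms=3/8b
3) 418.782ms=11/8b +114.213ms=3/8b
4) 532.995ms=7/4b +76.142ms=1/4b
5) 609.137ms=2b +87.02ms=2/7b
6) 696.157ms=16/7b +87.02ms=2/7b
7) 783.176ms=18/7b +87.02ms=2/7b
8) 870.196ms=20/7b +87.02ms=2/7b
9) 957.215ms=22/7b +87.02ms=2/7b
10) 1044.235ms=24/7b +87.02ms=2/7b
11) 1131.255ms=26/7b +87.02ms=2/7b
Σ=4b of 4 (197bpm 2/4) — PASS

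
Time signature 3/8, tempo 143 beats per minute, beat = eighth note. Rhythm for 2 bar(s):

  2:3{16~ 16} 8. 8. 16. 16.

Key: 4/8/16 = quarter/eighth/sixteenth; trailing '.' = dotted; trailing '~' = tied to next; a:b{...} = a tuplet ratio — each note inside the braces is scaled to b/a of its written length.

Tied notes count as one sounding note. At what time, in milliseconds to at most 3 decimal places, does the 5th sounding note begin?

1. 0.0ms @ 0 + 629.371ms (3/2)
2. 629.371ms @ 3/2 + 629.371ms (3/2)
3. 1258.741ms @ 3 + 629.371ms (3/2)
4. 1888.112ms @ 9/2 + 314.685ms (3/4)
5. 2202.797ms @ 21/4 + 314.685ms (3/4)

note 5 onset = 21/4b = 2202.797ms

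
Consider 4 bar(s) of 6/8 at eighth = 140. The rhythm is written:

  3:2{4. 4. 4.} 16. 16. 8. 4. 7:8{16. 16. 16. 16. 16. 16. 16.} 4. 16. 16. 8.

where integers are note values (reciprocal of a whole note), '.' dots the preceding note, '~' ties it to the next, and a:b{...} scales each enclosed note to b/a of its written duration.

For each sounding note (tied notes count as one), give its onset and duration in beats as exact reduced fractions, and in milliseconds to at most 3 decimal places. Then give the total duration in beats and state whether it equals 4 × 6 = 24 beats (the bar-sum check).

1) 0.0ms=0b +857.143ms=2b
2) 857.143ms=2b +857.143ms=2b
3) 1714.286ms=4b +857.143ms=2b
4) 2571.429ms=6b +321.429ms=3/4b
5) 2892.857ms=27/4b +321.429ms=3/4b
6) 3214.286ms=15/2b +642.857ms=3/2b
7) 3857.143ms=9b +1285.714ms=3b
8) 5142.857ms=12b +367.347ms=6/7b
9) 5510.204ms=90/7b +367.347ms=6/7b
10) 5877.551ms=96/7b +367.347ms=6/7b
11) 6244.898ms=102/7b +367.347ms=6/7b
12) 6612.245ms=108/7b +367.347ms=6/7b
13) 6979.592ms=114/7b +367.347ms=6/7b
14) 7346.939ms=120/7b +367.347ms=6/7b
15) 7714.286ms=18b +1285.714ms=3b
16) 9000.0ms=21b +321.429ms=3/4b
17) 9321.429ms=87/4b +321.429ms=3/4b
18) 9642.857ms=45/2b +642.857ms=3/2b
Σ=24b of 24 (140bpm 6/8) — PASS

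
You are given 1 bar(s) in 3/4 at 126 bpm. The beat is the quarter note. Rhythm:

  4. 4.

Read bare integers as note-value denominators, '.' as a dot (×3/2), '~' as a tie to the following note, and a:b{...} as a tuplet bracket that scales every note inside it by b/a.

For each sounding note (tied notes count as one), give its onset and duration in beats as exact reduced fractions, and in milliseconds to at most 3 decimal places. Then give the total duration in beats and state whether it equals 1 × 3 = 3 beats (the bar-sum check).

1) 0.0ms=0b +714.286ms=3/2b
2) 714.286ms=3/2b +714.286ms=3/2b
Σ=3b of 3 (126bpm 3/4) — PASS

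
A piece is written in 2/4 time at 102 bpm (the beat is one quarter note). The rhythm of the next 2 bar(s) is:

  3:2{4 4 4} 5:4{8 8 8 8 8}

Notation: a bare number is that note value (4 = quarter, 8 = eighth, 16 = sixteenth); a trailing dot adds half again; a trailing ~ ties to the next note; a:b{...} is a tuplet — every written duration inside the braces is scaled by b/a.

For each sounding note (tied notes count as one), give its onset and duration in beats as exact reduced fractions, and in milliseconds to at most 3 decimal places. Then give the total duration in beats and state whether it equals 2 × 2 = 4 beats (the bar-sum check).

1) 0.0ms=0b +392.157ms=2/3b
2) 392.157ms=2/3b +392.157ms=2/3b
3) 784.314ms=4/3b +392.157ms=2/3b
4) 1176.471ms=2b +235.294ms=2/5b
5) 1411.765ms=12/5b +235.294ms=2/5b
6) 1647.059ms=14/5b +235.294ms=2/5b
7) 1882.353ms=16/5b +235.294ms=2/5b
8) 2117.647ms=18/5b +235.294ms=2/5b
Σ=4b of 4 (102bpm 2/4) — PASS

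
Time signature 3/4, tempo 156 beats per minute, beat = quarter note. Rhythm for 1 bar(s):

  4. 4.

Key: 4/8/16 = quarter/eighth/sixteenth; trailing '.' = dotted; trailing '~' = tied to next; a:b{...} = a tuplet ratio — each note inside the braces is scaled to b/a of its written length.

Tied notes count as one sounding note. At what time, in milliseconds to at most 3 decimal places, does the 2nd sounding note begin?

1. 0.0ms @ 0 + 576.923ms (3/2)
2. 576.923ms @ 3/2 + 576.923ms (3/2)

note 2 onset = 3/2b = 576.923ms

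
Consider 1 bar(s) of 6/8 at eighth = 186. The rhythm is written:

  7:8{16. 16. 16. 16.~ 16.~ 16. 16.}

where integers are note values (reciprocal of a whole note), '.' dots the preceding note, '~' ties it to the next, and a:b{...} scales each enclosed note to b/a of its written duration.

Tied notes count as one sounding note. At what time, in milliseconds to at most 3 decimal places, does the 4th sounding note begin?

1. 0.0ms @ 0 + 276.498ms (6/7)
2. 276.498ms @ 6/7 + 276.498ms (6/7)
3. 552.995ms @ 12/7 + 276.498ms (6/7)
4. 829.493ms @ 18/7 + 829.493ms (18/7)
5. 1658.986ms @ 36/7 + 276.498ms (6/7)

note 4 onset = 18/7b = 829.493ms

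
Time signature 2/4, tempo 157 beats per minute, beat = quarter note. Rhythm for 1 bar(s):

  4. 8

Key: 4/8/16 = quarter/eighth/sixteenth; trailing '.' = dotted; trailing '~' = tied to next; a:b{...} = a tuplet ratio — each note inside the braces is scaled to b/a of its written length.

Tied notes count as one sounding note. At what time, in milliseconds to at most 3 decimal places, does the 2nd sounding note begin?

1. 0.0ms @ 0 + 573.248ms (3/2)
2. 573.248ms @ 3/2 + 191.083ms (1/2)

note 2 onset = 3/2b = 573.248ms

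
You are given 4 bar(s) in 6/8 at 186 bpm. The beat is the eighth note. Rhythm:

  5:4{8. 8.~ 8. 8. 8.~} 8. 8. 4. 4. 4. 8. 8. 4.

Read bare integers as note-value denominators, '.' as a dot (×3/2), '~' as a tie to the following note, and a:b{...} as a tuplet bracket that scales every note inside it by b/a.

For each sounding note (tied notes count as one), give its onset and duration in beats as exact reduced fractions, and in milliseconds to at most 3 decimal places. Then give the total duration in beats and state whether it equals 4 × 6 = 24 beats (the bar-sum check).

1) 0.0ms=0b +387.097ms=6/5b
2) 387.097ms=6/5b +774.194ms=12/5b
3) 1161.29ms=18/5b +387.097ms=6/5b
4) 1548.387ms=24/5b +870.968ms=27/10b
5) 2419.355ms=15/2b +483.871ms=3/2b
6) 2903.226ms=9b +967.742ms=3b
7) 3870.968ms=12b +967.742ms=3b
8) 4838.71ms=15b +967.742ms=3b
9) 5806.452ms=18b +483.871ms=3/2b
10) 6290.323ms=39/2b +483.871ms=3/2b
11) 6774.194ms=21b +967.742ms=3b
Σ=24b of 24 (186bpm 6/8) — PASS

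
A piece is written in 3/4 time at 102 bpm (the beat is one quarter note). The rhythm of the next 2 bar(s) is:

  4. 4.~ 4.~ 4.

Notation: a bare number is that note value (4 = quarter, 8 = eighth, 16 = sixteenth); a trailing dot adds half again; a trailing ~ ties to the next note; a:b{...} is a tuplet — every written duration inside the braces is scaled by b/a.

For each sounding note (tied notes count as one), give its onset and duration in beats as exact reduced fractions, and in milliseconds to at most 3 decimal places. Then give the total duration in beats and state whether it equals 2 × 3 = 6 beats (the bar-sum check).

1) 0.0ms=0b +882.353ms=3/2b
2) 882.353ms=3/2b +2647.059ms=9/2b
Σ=6b of 6 (102bpm 3/4) — PASS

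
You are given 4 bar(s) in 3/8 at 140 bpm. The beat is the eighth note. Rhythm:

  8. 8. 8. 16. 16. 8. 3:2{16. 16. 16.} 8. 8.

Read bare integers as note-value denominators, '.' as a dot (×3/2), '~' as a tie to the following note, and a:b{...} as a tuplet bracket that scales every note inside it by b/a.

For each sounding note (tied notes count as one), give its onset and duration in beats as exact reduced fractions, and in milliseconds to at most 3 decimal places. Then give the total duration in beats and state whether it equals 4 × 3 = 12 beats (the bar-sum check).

1) 0.0ms=0b +642.857ms=3/2b
2) 642.857ms=3/2b +642.857ms=3/2b
3) 1285.714ms=3b +642.857ms=3/2b
4) 1928.571ms=9/2b +321.429ms=3/4b
5) 2250.0ms=21/4b +321.429ms=3/4b
6) 2571.429ms=6b +642.857ms=3/2b
7) 3214.286ms=15/2b +214.286ms=1/2b
8) 3428.571ms=8b +214.286ms=1/2b
9) 3642.857ms=17/2b +214.286ms=1/2b
10) 3857.143ms=9b +642.857ms=3/2b
11) 4500.0ms=21/2b +642.857ms=3/2b
Σ=12b of 12 (140bpm 3/8) — PASS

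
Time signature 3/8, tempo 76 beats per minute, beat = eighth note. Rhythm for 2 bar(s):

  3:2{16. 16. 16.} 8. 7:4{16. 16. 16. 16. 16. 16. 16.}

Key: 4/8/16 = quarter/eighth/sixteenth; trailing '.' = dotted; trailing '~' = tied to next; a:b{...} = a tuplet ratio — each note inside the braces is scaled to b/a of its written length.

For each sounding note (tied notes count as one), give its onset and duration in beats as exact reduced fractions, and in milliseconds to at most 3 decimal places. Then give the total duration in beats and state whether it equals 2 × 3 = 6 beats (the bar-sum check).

1) 0.0ms=0b +394.737ms=1/2b
2) 394.737ms=1/2b +394.737ms=1/2b
3) 789.474ms=1b +394.737ms=1/2b
4) 1184.211ms=3/2b +1184.211ms=3/2b
5) 2368.421ms=3b +338.346ms=3/7b
6) 2706.767ms=24/7b +338.346ms=3/7b
7) 3045.113ms=27/7b +338.346ms=3/7b
8) 3383.459ms=30/7b +338.346ms=3/7b
9) 3721.805ms=33/7b +338.346ms=3/7b
10) 4060.15ms=36/7b +338.346ms=3/7b
11) 4398.496ms=39/7b +338.346ms=3/7b
Σ=6b of 6 (76bpm 3/8) — PASS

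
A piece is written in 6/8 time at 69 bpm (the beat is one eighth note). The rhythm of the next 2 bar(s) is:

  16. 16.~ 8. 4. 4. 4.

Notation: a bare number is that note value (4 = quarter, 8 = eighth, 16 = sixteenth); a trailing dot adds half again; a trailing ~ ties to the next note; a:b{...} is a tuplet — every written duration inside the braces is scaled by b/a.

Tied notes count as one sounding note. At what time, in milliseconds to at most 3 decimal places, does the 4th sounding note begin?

1. 0.0ms @ 0 + 652.174ms (3/4)
2. 652.174ms @ 3/4 + 1956.522ms (9/4)
3. 2608.696ms @ 3 + 2608.696ms (3)
4. 5217.391ms @ 6 + 2608.696ms (3)
5. 7826.087ms @ 9 + 2608.696ms (3)

note 4 onset = 6b = 5217.391ms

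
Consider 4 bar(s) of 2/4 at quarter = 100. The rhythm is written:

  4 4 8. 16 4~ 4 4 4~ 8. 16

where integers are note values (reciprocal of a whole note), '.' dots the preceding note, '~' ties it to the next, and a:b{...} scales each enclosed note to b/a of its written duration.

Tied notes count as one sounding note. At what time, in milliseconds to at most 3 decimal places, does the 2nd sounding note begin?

1. 0.0ms @ 0 + 600.0ms (1)
2. 600.0ms @ 1 + 600.0ms (1)
3. 1200.0ms @ 2 + 450.0ms (3/4)
4. 1650.0ms @ 11/4 + 150.0ms (1/4)
5. 1800.0ms @ 3 + 1200.0ms (2)
6. 3000.0ms @ 5 + 600.0ms (1)
7. 3600.0ms @ 6 + 1050.0ms (7/4)
8. 4650.0ms @ 31/4 + 150.0ms (1/4)

note 2 onset = 1b = 600.0ms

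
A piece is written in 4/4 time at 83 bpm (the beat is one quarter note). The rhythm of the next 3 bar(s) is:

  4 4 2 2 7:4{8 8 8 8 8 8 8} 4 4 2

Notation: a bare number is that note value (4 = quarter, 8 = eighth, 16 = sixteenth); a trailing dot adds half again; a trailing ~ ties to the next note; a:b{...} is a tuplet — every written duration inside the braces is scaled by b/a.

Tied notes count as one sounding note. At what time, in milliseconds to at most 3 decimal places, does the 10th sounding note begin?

note 10 onset = 52/7b = 5370.052ms

1. 0.0ms @ 0 + 722.892ms (1)
2. 722.892ms @ 1 + 722.892ms (1)
3. 1445.783ms @ 2 + 1445.783ms (2)
4. 2891.566ms @ 4 + 1445.783ms (2)
5. 4337.349ms @ 6 + 206.54ms (2/7)
6. 4543.89ms @ 44/7 + 206.54ms (2/7)
7. 4750.43ms @ 46/7 + 206.54ms (2/7)
8. 4956.971ms @ 48/7 + 206.54ms (2/7)
9. 5163.511ms @ 50/7 + 206.54ms (2/7)
10. 5370.052ms @ 52/7 + 206.54ms (2/7)
11. 5576.592ms @ 54/7 + 206.54ms (2/7)
12. 5783.133ms @ 8 + 722.892ms (1)
13. 6506.024ms @ 9 + 722.892ms (1)
14. 7228.916ms @ 10 + 1445.783ms (2)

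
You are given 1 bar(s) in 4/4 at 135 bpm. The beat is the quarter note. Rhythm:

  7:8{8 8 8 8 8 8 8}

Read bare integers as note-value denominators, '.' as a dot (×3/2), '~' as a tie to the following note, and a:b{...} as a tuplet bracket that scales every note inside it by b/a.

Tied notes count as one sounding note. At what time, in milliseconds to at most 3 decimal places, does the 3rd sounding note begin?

note 3 onset = 8/7b = 507.937ms

1. 0.0ms @ 0 + 253.968ms (4/7)
2. 253.968ms @ 4/7 + 253.968ms (4/7)
3. 507.937ms @ 8/7 + 253.968ms (4/7)
4. 761.905ms @ 12/7 + 253.968ms (4/7)
5. 1015.873ms @ 16/7 + 253.968ms (4/7)
6. 1269.841ms @ 20/7 + 253.968ms (4/7)
7. 1523.81ms @ 24/7 + 253.968ms (4/7)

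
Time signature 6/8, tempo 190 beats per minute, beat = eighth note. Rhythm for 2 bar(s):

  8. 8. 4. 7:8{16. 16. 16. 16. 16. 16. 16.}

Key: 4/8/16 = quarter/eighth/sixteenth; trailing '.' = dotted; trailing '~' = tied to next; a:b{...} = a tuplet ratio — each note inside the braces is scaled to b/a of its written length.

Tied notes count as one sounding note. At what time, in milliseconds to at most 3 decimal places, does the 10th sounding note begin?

1. 0.0ms @ 0 + 473.684ms (3/2)
2. 473.684ms @ 3/2 + 473.684ms (3/2)
3. 947.368ms @ 3 + 947.368ms (3)
4. 1894.737ms @ 6 + 270.677ms (6/7)
5. 2165.414ms @ 48/7 + 270.677ms (6/7)
6. 2436.09ms @ 54/7 + 270.677ms (6/7)
7. 2706.767ms @ 60/7 + 270.677ms (6/7)
8. 2977.444ms @ 66/7 + 270.677ms (6/7)
9. 3248.12ms @ 72/7 + 270.677ms (6/7)
10. 3518.797ms @ 78/7 + 270.677ms (6/7)

note 10 onset = 78/7b = 3518.797ms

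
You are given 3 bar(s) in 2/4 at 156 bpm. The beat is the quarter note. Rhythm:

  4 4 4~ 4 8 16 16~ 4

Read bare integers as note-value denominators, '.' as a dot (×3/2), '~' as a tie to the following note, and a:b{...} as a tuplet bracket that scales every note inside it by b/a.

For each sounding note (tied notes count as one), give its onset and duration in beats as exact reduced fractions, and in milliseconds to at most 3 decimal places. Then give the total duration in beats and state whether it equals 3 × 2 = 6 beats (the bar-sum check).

1) 0.0ms=0b +384.615ms=1b
2) 384.615ms=1b +384.615ms=1b
3) 769.231ms=2b +769.231ms=2b
4) 1538.462ms=4b +192.308ms=1/2b
5) 1730.769ms=9/2b +96.154ms=1/4b
6) 1826.923ms=19/4b +480.769ms=5/4b
Σ=6b of 6 (156bpm 2/4) — PASS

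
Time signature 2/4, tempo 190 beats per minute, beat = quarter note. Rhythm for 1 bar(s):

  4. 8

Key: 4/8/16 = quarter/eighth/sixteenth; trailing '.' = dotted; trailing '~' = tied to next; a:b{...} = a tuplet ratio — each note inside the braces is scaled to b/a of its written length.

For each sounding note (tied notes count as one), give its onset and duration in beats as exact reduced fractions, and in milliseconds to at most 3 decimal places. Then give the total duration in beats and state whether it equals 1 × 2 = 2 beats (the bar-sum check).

1) 0.0ms=0b +473.684ms=3/2b
2) 473.684ms=3/2b +157.895ms=1/2b
Σ=2b of 2 (190bpm 2/4) — PASS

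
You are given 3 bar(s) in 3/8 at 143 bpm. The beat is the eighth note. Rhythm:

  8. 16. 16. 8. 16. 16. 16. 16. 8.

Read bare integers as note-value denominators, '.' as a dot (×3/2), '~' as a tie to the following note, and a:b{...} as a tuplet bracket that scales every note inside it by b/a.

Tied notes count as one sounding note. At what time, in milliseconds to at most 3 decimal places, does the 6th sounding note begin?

1. 0.0ms @ 0 + 629.371ms (3/2)
2. 629.371ms @ 3/2 + 314.685ms (3/4)
3. 944.056ms @ 9/4 + 314.685ms (3/4)
4. 1258.741ms @ 3 + 629.371ms (3/2)
5. 1888.112ms @ 9/2 + 314.685ms (3/4)
6. 2202.797ms @ 21/4 + 314.685ms (3/4)
7. 2517.483ms @ 6 + 314.685ms (3/4)
8. 2832.168ms @ 27/4 + 314.685ms (3/4)
9. 3146.853ms @ 15/2 + 629.371ms (3/2)

note 6 onset = 21/4b = 2202.797ms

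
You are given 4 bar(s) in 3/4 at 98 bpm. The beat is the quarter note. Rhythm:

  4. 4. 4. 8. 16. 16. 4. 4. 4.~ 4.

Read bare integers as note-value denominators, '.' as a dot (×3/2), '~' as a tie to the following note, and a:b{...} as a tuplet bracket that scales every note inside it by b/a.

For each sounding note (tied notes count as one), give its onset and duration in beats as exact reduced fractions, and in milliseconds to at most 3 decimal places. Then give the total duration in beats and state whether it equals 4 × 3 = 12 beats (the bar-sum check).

1) 0.0ms=0b +918.367ms=3/2b
2) 918.367ms=3/2b +918.367ms=3/2b
3) 1836.735ms=3b +918.367ms=3/2b
4) 2755.102ms=9/2b +459.184ms=3/4b
5) 3214.286ms=21/4b +229.592ms=3/8b
6) 3443.878ms=45/8b +229.592ms=3/8b
7) 3673.469ms=6b +918.367ms=3/2b
8) 4591.837ms=15/2b +918.367ms=3/2b
9) 5510.204ms=9b +1836.735ms=3b
Σ=12b of 12 (98bpm 3/4) — PASS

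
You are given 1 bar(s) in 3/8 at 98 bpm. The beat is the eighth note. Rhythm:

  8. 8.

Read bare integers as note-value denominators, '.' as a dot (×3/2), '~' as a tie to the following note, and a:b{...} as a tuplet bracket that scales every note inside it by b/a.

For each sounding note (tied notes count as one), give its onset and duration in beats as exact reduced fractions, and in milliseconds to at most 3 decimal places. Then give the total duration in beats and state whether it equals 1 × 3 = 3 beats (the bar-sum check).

1) 0.0ms=0b +918.367ms=3/2b
2) 918.367ms=3/2b +918.367ms=3/2b
Σ=3b of 3 (98bpm 3/8) — PASS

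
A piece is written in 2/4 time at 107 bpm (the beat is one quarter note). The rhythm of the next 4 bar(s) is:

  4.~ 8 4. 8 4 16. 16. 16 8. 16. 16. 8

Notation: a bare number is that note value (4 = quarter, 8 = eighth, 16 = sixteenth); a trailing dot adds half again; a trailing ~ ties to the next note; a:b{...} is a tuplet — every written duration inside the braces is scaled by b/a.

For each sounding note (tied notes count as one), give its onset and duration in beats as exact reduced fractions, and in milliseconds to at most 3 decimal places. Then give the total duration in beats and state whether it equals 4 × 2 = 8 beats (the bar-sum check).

1) 0.0ms=0b +1121.495ms=2b
2) 1121.495ms=2b +841.121ms=3/2b
3) 1962.617ms=7/2b +280.374ms=1/2b
4) 2242.991ms=4b +560.748ms=1b
5) 2803.738ms=5b +210.28ms=3/8b
6) 3014.019ms=43/8b +210.28ms=3/8b
7) 3224.299ms=23/4b +140.187ms=1/4b
8) 3364.486ms=6b +420.561ms=3/4b
9) 3785.047ms=27/4b +210.28ms=3/8b
10) 3995.327ms=57/8b +210.28ms=3/8b
11) 4205.607ms=15/2b +280.374ms=1/2b
Σ=8b of 8 (107bpm 2/4) — PASS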